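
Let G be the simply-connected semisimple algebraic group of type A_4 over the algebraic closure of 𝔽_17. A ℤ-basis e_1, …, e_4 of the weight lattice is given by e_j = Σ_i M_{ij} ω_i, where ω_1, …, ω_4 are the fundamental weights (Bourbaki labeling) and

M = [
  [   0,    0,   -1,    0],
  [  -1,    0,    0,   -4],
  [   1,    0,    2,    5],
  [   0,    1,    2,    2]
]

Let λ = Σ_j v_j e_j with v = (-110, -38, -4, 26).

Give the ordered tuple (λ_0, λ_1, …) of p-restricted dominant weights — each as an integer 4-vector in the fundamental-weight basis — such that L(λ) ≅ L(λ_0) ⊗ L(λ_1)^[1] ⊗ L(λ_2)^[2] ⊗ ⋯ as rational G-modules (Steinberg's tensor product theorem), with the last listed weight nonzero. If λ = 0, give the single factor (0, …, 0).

ω-coordinates c = M·v, v = (-110, -38, -4, 26):
  c_1 = 0*-110 + 0*-38 + -1*-4 + 0*26 = 4
  c_2 = -1*-110 + 0*-38 + 0*-4 + -4*26 = 6
  c_3 = 1*-110 + 0*-38 + 2*-4 + 5*26 = 12
  c_4 = 0*-110 + 1*-38 + 2*-4 + 2*26 = 6
Base-17 expansion of each c_i:
  c_1 = 4 = 4·17^0
  c_2 = 6 = 6·17^0
  c_3 = 12 = 12·17^0
  c_4 = 6 = 6·17^0
Factor λ_0 = (4, 6, 12, 6)

((4, 6, 12, 6),)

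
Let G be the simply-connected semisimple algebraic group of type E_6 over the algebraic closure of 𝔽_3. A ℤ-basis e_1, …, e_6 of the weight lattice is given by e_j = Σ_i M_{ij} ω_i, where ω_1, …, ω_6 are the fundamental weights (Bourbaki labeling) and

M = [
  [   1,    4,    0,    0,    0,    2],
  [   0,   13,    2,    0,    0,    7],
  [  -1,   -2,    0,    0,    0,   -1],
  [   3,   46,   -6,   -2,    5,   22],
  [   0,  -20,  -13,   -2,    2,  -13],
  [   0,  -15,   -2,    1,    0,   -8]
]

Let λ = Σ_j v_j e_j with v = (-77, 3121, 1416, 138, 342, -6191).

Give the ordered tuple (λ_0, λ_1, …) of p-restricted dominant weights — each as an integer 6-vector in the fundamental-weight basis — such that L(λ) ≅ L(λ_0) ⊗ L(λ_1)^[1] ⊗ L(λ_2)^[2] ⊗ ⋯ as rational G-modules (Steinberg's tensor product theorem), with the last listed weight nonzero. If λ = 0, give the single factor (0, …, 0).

((1, 2, 2, 2, 0, 1), (2, 1, 2, 2, 0, 0), (2, 1, 2, 1, 1, 2), (0, 2, 0, 2, 2, 0))

Converting to the ω-basis (c_i = row i of M dotted with v = (-77, 3121, 1416, 138, 342, -6191)):
  c_1 = (1)·(-77) + 4·3121 + 0·1416 + 0·138 + 0·342 + (2)·(-6191) = 25
  c_2 = (0)·(-77) + 13·3121 + 2·1416 + 0·138 + 0·342 + (7)·(-6191) = 68
  c_3 = (-1)·(-77) + (-2)·(3121) + 0·1416 + 0·138 + 0·342 + (-1)·(-6191) = 26
  c_4 = (3)·(-77) + 46·3121 + (-6)·(1416) + (-2)·(138) + 5·342 + (22)·(-6191) = 71
  c_5 = (0)·(-77) + (-20)·(3121) + (-13)·(1416) + (-2)·(138) + 2·342 + (-13)·(-6191) = 63
  c_6 = (0)·(-77) + (-15)·(3121) + (-2)·(1416) + 1·138 + 0·342 + (-8)·(-6191) = 19
Writing each c_i in base p = 3:
  c_1 = 25 = 1·3^0 + 2·3^1 + 2·3^2
  c_2 = 68 = 2·3^0 + 1·3^1 + 1·3^2 + 2·3^3
  c_3 = 26 = 2·3^0 + 2·3^1 + 2·3^2
  c_4 = 71 = 2·3^0 + 2·3^1 + 1·3^2 + 2·3^3
  c_5 = 63 = 0·3^0 + 0·3^1 + 1·3^2 + 2·3^3
  c_6 = 19 = 1·3^0 + 0·3^1 + 2·3^2
λ_0 = (1, 2, 2, 2, 0, 1)
λ_1 = (2, 1, 2, 2, 0, 0)
λ_2 = (2, 1, 2, 1, 1, 2)
λ_3 = (0, 2, 0, 2, 2, 0)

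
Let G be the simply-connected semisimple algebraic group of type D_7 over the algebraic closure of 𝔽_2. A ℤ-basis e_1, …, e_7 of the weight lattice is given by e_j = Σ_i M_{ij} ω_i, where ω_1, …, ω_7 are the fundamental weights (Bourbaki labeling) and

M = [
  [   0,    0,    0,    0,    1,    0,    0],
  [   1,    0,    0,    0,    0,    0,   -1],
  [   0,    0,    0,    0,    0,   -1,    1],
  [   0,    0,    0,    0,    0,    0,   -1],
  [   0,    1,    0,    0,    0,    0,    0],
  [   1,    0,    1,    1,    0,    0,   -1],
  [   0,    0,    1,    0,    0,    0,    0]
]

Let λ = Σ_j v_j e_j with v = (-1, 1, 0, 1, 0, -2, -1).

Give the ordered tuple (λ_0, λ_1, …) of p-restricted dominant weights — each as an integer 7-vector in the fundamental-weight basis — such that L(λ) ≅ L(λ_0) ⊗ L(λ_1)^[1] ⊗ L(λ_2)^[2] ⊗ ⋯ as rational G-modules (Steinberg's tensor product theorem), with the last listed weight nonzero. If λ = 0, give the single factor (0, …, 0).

((0, 0, 1, 1, 1, 1, 0),)

Change of basis e → ω: c = M·v where v = (-1, 1, 0, 1, 0, -2, -1):
  c_1 = 0*-1 + 0*1 + 0*0 + 0*1 + 1*0 + 0*-2 + 0*-1 = 0
  c_2 = 1*-1 + 0*1 + 0*0 + 0*1 + 0*0 + 0*-2 + -1*-1 = 0
  c_3 = 0*-1 + 0*1 + 0*0 + 0*1 + 0*0 + -1*-2 + 1*-1 = 1
  c_4 = 0*-1 + 0*1 + 0*0 + 0*1 + 0*0 + 0*-2 + -1*-1 = 1
  c_5 = 0*-1 + 1*1 + 0*0 + 0*1 + 0*0 + 0*-2 + 0*-1 = 1
  c_6 = 1*-1 + 0*1 + 1*0 + 1*1 + 0*0 + 0*-2 + -1*-1 = 1
  c_7 = 0*-1 + 0*1 + 1*0 + 0*1 + 0*0 + 0*-2 + 0*-1 = 0
Expand coordinatewise in base 2:
  c_1 = 0
  c_2 = 0
  c_3 = 1 = 1·2^0
  c_4 = 1 = 1·2^0
  c_5 = 1 = 1·2^0
  c_6 = 1 = 1·2^0
  c_7 = 0
Factor λ_0 = (0, 0, 1, 1, 1, 1, 0)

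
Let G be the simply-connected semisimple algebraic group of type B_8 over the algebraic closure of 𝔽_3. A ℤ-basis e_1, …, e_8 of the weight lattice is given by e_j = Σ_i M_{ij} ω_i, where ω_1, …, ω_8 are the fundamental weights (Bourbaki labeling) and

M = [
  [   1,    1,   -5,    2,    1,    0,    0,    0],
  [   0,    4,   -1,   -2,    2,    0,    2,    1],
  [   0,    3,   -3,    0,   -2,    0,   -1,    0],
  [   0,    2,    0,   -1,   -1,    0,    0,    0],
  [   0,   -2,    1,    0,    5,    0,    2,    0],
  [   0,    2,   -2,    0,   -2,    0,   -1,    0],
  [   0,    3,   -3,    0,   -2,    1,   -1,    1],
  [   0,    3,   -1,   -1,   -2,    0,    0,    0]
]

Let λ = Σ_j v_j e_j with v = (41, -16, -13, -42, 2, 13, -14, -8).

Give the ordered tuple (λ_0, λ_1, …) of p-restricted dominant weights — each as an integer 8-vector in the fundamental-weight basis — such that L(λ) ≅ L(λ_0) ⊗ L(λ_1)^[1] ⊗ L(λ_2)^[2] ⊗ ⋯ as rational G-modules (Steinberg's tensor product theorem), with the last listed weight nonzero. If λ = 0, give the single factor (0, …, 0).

((2, 1, 1, 2, 1, 1, 0, 0), (2, 0, 0, 2, 0, 1, 2, 1))

Change of basis e → ω: c = M·v where v = (41, -16, -13, -42, 2, 13, -14, -8):
  c_1 = 1·41 + (1)·(-16) + (-5)·(-13) + (2)·(-42) + 1·2 + 0·13 + (0)·(-14) + (0)·(-8) = 8
  c_2 = 0·41 + (4)·(-16) + (-1)·(-13) + (-2)·(-42) + 2·2 + 0·13 + (2)·(-14) + (1)·(-8) = 1
  c_3 = 0·41 + (3)·(-16) + (-3)·(-13) + (0)·(-42) + (-2)·(2) + 0·13 + (-1)·(-14) + (0)·(-8) = 1
  c_4 = 0·41 + (2)·(-16) + (0)·(-13) + (-1)·(-42) + (-1)·(2) + 0·13 + (0)·(-14) + (0)·(-8) = 8
  c_5 = 0·41 + (-2)·(-16) + (1)·(-13) + (0)·(-42) + 5·2 + 0·13 + (2)·(-14) + (0)·(-8) = 1
  c_6 = 0·41 + (2)·(-16) + (-2)·(-13) + (0)·(-42) + (-2)·(2) + 0·13 + (-1)·(-14) + (0)·(-8) = 4
  c_7 = 0·41 + (3)·(-16) + (-3)·(-13) + (0)·(-42) + (-2)·(2) + 1·13 + (-1)·(-14) + (1)·(-8) = 6
  c_8 = 0·41 + (3)·(-16) + (-1)·(-13) + (-1)·(-42) + (-2)·(2) + 0·13 + (0)·(-14) + (0)·(-8) = 3
Expand coordinatewise in base 3:
  c_1 = 8 = 2·3^0 + 2·3^1
  c_2 = 1 = 1·3^0
  c_3 = 1 = 1·3^0
  c_4 = 8 = 2·3^0 + 2·3^1
  c_5 = 1 = 1·3^0
  c_6 = 4 = 1·3^0 + 1·3^1
  c_7 = 6 = 0·3^0 + 2·3^1
  c_8 = 3 = 0·3^0 + 1·3^1
Factor λ_0 = (2, 1, 1, 2, 1, 1, 0, 0)
Factor λ_1 = (2, 0, 0, 2, 0, 1, 2, 1)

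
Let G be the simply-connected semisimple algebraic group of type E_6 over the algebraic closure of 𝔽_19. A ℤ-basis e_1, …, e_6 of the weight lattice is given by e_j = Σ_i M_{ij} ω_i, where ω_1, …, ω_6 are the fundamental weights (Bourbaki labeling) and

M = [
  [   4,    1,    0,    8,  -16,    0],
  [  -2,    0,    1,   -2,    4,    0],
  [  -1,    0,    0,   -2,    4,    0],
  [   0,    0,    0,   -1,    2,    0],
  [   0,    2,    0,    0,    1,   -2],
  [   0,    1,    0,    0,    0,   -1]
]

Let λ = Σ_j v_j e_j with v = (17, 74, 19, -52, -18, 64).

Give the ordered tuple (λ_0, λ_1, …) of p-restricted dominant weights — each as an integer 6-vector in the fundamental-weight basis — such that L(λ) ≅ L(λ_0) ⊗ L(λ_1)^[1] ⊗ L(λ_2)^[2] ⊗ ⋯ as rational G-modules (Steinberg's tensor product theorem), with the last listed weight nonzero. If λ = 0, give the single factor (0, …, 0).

((14, 17, 15, 16, 2, 10),)

In the fundamental-weight basis, λ has coordinates c = M·v (v = (17, 74, 19, -52, -18, 64)):
  c_1 = 4·17 + 1·74 + 0·19 + (8)·(-52) + (-16)·(-18) + 0·64 = 14
  c_2 = (-2)·(17) + 0·74 + 1·19 + (-2)·(-52) + (4)·(-18) + 0·64 = 17
  c_3 = (-1)·(17) + 0·74 + 0·19 + (-2)·(-52) + (4)·(-18) + 0·64 = 15
  c_4 = 0·17 + 0·74 + 0·19 + (-1)·(-52) + (2)·(-18) + 0·64 = 16
  c_5 = 0·17 + 2·74 + 0·19 + (0)·(-52) + (1)·(-18) + (-2)·(64) = 2
  c_6 = 0·17 + 1·74 + 0·19 + (0)·(-52) + (0)·(-18) + (-1)·(64) = 10
Base-19 expansion of each c_i:
  c_1 = 14 = 14·19^0
  c_2 = 17 = 17·19^0
  c_3 = 15 = 15·19^0
  c_4 = 16 = 16·19^0
  c_5 = 2 = 2·19^0
  c_6 = 10 = 10·19^0
λ_0 = (14, 17, 15, 16, 2, 10)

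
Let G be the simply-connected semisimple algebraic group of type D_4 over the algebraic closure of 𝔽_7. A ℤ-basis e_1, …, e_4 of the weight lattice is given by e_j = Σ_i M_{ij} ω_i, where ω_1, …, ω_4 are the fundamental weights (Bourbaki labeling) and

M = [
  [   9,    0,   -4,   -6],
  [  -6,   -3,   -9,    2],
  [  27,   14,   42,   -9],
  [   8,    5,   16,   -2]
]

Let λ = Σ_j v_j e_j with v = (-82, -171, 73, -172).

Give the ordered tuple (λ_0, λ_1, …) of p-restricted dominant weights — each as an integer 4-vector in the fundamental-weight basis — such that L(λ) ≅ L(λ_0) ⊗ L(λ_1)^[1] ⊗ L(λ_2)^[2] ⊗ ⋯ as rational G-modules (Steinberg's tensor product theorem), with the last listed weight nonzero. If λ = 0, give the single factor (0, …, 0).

Converting to the ω-basis (c_i = row i of M dotted with v = (-82, -171, 73, -172)):
  c_1 = 9*-82 + 0*-171 + -4*73 + -6*-172 = 2
  c_2 = -6*-82 + -3*-171 + -9*73 + 2*-172 = 4
  c_3 = 27*-82 + 14*-171 + 42*73 + -9*-172 = 6
  c_4 = 8*-82 + 5*-171 + 16*73 + -2*-172 = 1
Expand coordinatewise in base 7:
  c_1 = 2 = 2·7^0
  c_2 = 4 = 4·7^0
  c_3 = 6 = 6·7^0
  c_4 = 1 = 1·7^0
p-restricted factor λ_0 = (2, 4, 6, 1)

((2, 4, 6, 1),)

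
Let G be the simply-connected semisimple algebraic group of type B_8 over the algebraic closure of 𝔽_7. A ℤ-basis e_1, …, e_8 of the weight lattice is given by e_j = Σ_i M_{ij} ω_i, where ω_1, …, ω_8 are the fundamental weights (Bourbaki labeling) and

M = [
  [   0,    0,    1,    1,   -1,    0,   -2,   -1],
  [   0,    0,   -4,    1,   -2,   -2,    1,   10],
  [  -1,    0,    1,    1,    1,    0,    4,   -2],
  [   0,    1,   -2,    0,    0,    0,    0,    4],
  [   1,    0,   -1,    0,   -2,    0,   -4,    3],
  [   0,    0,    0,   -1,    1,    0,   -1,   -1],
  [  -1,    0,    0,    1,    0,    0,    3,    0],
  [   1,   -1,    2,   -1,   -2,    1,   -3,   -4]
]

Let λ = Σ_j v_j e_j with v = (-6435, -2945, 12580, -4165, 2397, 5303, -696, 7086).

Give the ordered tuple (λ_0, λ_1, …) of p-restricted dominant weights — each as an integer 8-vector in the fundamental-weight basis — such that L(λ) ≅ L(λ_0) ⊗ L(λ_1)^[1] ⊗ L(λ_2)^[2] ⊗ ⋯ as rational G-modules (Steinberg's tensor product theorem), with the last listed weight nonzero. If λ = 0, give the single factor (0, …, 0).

Change of basis e → ω: c = M·v where v = (-6435, -2945, 12580, -4165, 2397, 5303, -696, 7086):
  c_1 = (0)·(-6435) + (0)·(-2945) + 1·12580 + (1)·(-4165) + (-1)·(2397) + 0·5303 + (-2)·(-696) + (-1)·(7086) = 324
  c_2 = (0)·(-6435) + (0)·(-2945) + (-4)·(12580) + (1)·(-4165) + (-2)·(2397) + (-2)·(5303) + (1)·(-696) + 10·7086 = 279
  c_3 = (-1)·(-6435) + (0)·(-2945) + 1·12580 + (1)·(-4165) + 1·2397 + 0·5303 + (4)·(-696) + (-2)·(7086) = 291
  c_4 = (0)·(-6435) + (1)·(-2945) + (-2)·(12580) + (0)·(-4165) + 0·2397 + 0·5303 + (0)·(-696) + 4·7086 = 239
  c_5 = (1)·(-6435) + (0)·(-2945) + (-1)·(12580) + (0)·(-4165) + (-2)·(2397) + 0·5303 + (-4)·(-696) + 3·7086 = 233
  c_6 = (0)·(-6435) + (0)·(-2945) + 0·12580 + (-1)·(-4165) + 1·2397 + 0·5303 + (-1)·(-696) + (-1)·(7086) = 172
  c_7 = (-1)·(-6435) + (0)·(-2945) + 0·12580 + (1)·(-4165) + 0·2397 + 0·5303 + (3)·(-696) + 0·7086 = 182
  c_8 = (1)·(-6435) + (-1)·(-2945) + 2·12580 + (-1)·(-4165) + (-2)·(2397) + 1·5303 + (-3)·(-696) + (-4)·(7086) = 88
Expand coordinatewise in base 7:
  c_1 = 324 = 2·7^0 + 4·7^1 + 6·7^2
  c_2 = 279 = 6·7^0 + 4·7^1 + 5·7^2
  c_3 = 291 = 4·7^0 + 6·7^1 + 5·7^2
  c_4 = 239 = 1·7^0 + 6·7^1 + 4·7^2
  c_5 = 233 = 2·7^0 + 5·7^1 + 4·7^2
  c_6 = 172 = 4·7^0 + 3·7^1 + 3·7^2
  c_7 = 182 = 0·7^0 + 5·7^1 + 3·7^2
  c_8 = 88 = 4·7^0 + 5·7^1 + 1·7^2
λ_0 = (2, 6, 4, 1, 2, 4, 0, 4)
λ_1 = (4, 4, 6, 6, 5, 3, 5, 5)
λ_2 = (6, 5, 5, 4, 4, 3, 3, 1)

((2, 6, 4, 1, 2, 4, 0, 4), (4, 4, 6, 6, 5, 3, 5, 5), (6, 5, 5, 4, 4, 3, 3, 1))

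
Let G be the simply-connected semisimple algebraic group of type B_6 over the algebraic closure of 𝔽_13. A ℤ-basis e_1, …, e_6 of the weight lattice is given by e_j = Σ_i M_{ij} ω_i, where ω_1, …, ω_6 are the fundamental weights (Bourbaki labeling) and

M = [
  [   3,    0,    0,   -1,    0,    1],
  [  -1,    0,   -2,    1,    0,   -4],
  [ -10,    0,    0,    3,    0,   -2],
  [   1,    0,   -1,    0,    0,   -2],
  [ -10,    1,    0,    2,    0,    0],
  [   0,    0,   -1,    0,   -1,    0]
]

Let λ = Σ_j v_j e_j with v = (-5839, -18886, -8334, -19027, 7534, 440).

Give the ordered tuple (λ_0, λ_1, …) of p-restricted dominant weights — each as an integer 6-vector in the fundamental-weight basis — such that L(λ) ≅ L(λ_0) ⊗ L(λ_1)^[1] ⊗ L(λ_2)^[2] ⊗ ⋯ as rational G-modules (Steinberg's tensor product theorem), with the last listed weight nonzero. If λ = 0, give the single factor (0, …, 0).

((0, 4, 0, 3, 7, 7), (7, 2, 7, 7, 7, 9), (11, 10, 2, 9, 8, 4))

ω-coordinates c = M·v, v = (-5839, -18886, -8334, -19027, 7534, 440):
  c_1 = 3*-5839 + 0*-18886 + 0*-8334 + -1*-19027 + 0*7534 + 1*440 = 1950
  c_2 = -1*-5839 + 0*-18886 + -2*-8334 + 1*-19027 + 0*7534 + -4*440 = 1720
  c_3 = -10*-5839 + 0*-18886 + 0*-8334 + 3*-19027 + 0*7534 + -2*440 = 429
  c_4 = 1*-5839 + 0*-18886 + -1*-8334 + 0*-19027 + 0*7534 + -2*440 = 1615
  c_5 = -10*-5839 + 1*-18886 + 0*-8334 + 2*-19027 + 0*7534 + 0*440 = 1450
  c_6 = 0*-5839 + 0*-18886 + -1*-8334 + 0*-19027 + -1*7534 + 0*440 = 800
Expand coordinatewise in base 13:
  c_1 = 1950 = 0·13^0 + 7·13^1 + 11·13^2
  c_2 = 1720 = 4·13^0 + 2·13^1 + 10·13^2
  c_3 = 429 = 0·13^0 + 7·13^1 + 2·13^2
  c_4 = 1615 = 3·13^0 + 7·13^1 + 9·13^2
  c_5 = 1450 = 7·13^0 + 7·13^1 + 8·13^2
  c_6 = 800 = 7·13^0 + 9·13^1 + 4·13^2
p-restricted factor λ_0 = (0, 4, 0, 3, 7, 7)
p-restricted factor λ_1 = (7, 2, 7, 7, 7, 9)
p-restricted factor λ_2 = (11, 10, 2, 9, 8, 4)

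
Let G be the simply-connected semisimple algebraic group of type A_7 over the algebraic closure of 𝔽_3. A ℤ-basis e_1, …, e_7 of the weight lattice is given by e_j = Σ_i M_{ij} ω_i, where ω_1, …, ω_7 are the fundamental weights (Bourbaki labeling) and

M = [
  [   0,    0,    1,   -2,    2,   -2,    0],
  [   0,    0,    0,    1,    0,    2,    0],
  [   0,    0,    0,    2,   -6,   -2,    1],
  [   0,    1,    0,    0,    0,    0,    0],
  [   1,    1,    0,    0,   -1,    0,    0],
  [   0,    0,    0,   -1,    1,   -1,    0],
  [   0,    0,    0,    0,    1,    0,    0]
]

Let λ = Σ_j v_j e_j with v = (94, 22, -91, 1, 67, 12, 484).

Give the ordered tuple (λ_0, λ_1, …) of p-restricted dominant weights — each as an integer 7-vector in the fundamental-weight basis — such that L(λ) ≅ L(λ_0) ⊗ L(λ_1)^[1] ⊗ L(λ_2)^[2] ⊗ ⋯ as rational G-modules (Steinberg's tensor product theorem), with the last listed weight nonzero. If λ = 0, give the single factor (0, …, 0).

((2, 1, 0, 1, 1, 0, 1), (2, 2, 2, 1, 1, 0, 1), (1, 2, 0, 2, 2, 0, 1), (0, 0, 2, 0, 1, 2, 2))

Change of basis e → ω: c = M·v where v = (94, 22, -91, 1, 67, 12, 484):
  c_1 = 0·94 + 0·22 + (1)·(-91) + (-2)·(1) + 2·67 + (-2)·(12) + 0·484 = 17
  c_2 = 0·94 + 0·22 + (0)·(-91) + 1·1 + 0·67 + 2·12 + 0·484 = 25
  c_3 = 0·94 + 0·22 + (0)·(-91) + 2·1 + (-6)·(67) + (-2)·(12) + 1·484 = 60
  c_4 = 0·94 + 1·22 + (0)·(-91) + 0·1 + 0·67 + 0·12 + 0·484 = 22
  c_5 = 1·94 + 1·22 + (0)·(-91) + 0·1 + (-1)·(67) + 0·12 + 0·484 = 49
  c_6 = 0·94 + 0·22 + (0)·(-91) + (-1)·(1) + 1·67 + (-1)·(12) + 0·484 = 54
  c_7 = 0·94 + 0·22 + (0)·(-91) + 0·1 + 1·67 + 0·12 + 0·484 = 67
p = 3; digits c_i = Σ_j d_{ij}·3^j, 0 ≤ d_{ij} < 3:
  c_1 = 17 = 2·3^0 + 2·3^1 + 1·3^2
  c_2 = 25 = 1·3^0 + 2·3^1 + 2·3^2
  c_3 = 60 = 0·3^0 + 2·3^1 + 0·3^2 + 2·3^3
  c_4 = 22 = 1·3^0 + 1·3^1 + 2·3^2
  c_5 = 49 = 1·3^0 + 1·3^1 + 2·3^2 + 1·3^3
  c_6 = 54 = 0·3^0 + 0·3^1 + 0·3^2 + 2·3^3
  c_7 = 67 = 1·3^0 + 1·3^1 + 1·3^2 + 2·3^3
λ_0 = (2, 1, 0, 1, 1, 0, 1)
λ_1 = (2, 2, 2, 1, 1, 0, 1)
λ_2 = (1, 2, 0, 2, 2, 0, 1)
λ_3 = (0, 0, 2, 0, 1, 2, 2)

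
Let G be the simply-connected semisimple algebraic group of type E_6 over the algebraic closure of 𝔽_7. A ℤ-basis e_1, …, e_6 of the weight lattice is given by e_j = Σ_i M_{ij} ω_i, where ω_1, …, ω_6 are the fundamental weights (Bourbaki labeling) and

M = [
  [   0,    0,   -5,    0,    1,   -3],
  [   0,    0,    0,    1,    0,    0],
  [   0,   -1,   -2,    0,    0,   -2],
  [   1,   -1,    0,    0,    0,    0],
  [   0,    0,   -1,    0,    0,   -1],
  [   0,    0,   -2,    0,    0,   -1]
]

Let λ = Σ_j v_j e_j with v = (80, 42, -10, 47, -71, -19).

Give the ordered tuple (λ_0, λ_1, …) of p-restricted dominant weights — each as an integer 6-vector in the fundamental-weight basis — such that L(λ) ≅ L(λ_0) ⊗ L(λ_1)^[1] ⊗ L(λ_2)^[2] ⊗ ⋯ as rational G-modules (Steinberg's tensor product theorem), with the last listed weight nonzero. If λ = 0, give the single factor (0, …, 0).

((1, 5, 2, 3, 1, 4), (5, 6, 2, 5, 4, 5))

Change of basis e → ω: c = M·v where v = (80, 42, -10, 47, -71, -19):
  c_1 = 0*80 + 0*42 + -5*-10 + 0*47 + 1*-71 + -3*-19 = 36
  c_2 = 0*80 + 0*42 + 0*-10 + 1*47 + 0*-71 + 0*-19 = 47
  c_3 = 0*80 + -1*42 + -2*-10 + 0*47 + 0*-71 + -2*-19 = 16
  c_4 = 1*80 + -1*42 + 0*-10 + 0*47 + 0*-71 + 0*-19 = 38
  c_5 = 0*80 + 0*42 + -1*-10 + 0*47 + 0*-71 + -1*-19 = 29
  c_6 = 0*80 + 0*42 + -2*-10 + 0*47 + 0*-71 + -1*-19 = 39
Expand coordinatewise in base 7:
  c_1 = 36 = 1·7^0 + 5·7^1
  c_2 = 47 = 5·7^0 + 6·7^1
  c_3 = 16 = 2·7^0 + 2·7^1
  c_4 = 38 = 3·7^0 + 5·7^1
  c_5 = 29 = 1·7^0 + 4·7^1
  c_6 = 39 = 4·7^0 + 5·7^1
λ_0 = (1, 5, 2, 3, 1, 4)
λ_1 = (5, 6, 2, 5, 4, 5)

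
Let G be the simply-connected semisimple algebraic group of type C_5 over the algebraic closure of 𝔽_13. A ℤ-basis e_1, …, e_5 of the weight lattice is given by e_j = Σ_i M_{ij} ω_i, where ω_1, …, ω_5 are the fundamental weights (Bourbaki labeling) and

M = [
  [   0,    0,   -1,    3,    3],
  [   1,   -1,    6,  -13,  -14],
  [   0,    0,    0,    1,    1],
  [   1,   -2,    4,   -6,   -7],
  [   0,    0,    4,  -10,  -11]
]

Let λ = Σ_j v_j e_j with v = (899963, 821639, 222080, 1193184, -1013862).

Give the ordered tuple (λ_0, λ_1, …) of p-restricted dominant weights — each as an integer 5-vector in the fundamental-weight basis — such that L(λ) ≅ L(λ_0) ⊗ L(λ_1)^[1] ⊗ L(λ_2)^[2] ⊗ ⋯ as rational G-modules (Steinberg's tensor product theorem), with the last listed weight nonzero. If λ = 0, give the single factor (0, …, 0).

Converting to the ω-basis (c_i = row i of M dotted with v = (899963, 821639, 222080, 1193184, -1013862)):
  c_1 = 0*899963 + 0*821639 + -1*222080 + 3*1193184 + 3*-1013862 = 315886
  c_2 = 1*899963 + -1*821639 + 6*222080 + -13*1193184 + -14*-1013862 = 93480
  c_3 = 0*899963 + 0*821639 + 0*222080 + 1*1193184 + 1*-1013862 = 179322
  c_4 = 1*899963 + -2*821639 + 4*222080 + -6*1193184 + -7*-1013862 = 82935
  c_5 = 0*899963 + 0*821639 + 4*222080 + -10*1193184 + -11*-1013862 = 108962
p = 13; digits c_i = Σ_j d_{ij}·13^j, 0 ≤ d_{ij} < 13:
  c_1 = 315886 = 12·13^0 + 1·13^1 + 10·13^2 + 0·13^3 + 11·13^4
  c_2 = 93480 = 10·13^0 + 1·13^1 + 7·13^2 + 3·13^3 + 3·13^4
  c_3 = 179322 = 0·13^0 + 1·13^1 + 8·13^2 + 3·13^3 + 6·13^4
  c_4 = 82935 = 8·13^0 + 9·13^1 + 9·13^2 + 11·13^3 + 2·13^4
  c_5 = 108962 = 9·13^0 + 9·13^1 + 7·13^2 + 10·13^3 + 3·13^4
λ_0 = (12, 10, 0, 8, 9)
λ_1 = (1, 1, 1, 9, 9)
λ_2 = (10, 7, 8, 9, 7)
λ_3 = (0, 3, 3, 11, 10)
λ_4 = (11, 3, 6, 2, 3)

((12, 10, 0, 8, 9), (1, 1, 1, 9, 9), (10, 7, 8, 9, 7), (0, 3, 3, 11, 10), (11, 3, 6, 2, 3))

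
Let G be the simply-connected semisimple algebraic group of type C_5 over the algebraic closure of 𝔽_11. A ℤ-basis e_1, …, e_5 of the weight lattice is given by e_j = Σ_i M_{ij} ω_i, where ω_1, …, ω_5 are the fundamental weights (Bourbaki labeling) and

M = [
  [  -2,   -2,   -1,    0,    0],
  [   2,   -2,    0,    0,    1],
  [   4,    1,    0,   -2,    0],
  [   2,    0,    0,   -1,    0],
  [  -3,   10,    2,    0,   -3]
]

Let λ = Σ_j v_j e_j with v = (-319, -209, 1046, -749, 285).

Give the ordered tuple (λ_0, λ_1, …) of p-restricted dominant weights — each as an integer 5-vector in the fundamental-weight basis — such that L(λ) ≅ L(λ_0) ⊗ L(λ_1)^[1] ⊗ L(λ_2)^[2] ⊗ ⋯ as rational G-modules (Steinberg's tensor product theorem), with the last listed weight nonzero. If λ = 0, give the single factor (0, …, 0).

((10, 10, 2, 1, 5), (0, 5, 1, 10, 9))

ω-coordinates c = M·v, v = (-319, -209, 1046, -749, 285):
  c_1 = (-2)·(-319) + (-2)·(-209) + (-1)·(1046) + (0)·(-749) + (0)·(285) = 10
  c_2 = (2)·(-319) + (-2)·(-209) + (0)·(1046) + (0)·(-749) + (1)·(285) = 65
  c_3 = (4)·(-319) + (1)·(-209) + (0)·(1046) + (-2)·(-749) + (0)·(285) = 13
  c_4 = (2)·(-319) + (0)·(-209) + (0)·(1046) + (-1)·(-749) + (0)·(285) = 111
  c_5 = (-3)·(-319) + (10)·(-209) + (2)·(1046) + (0)·(-749) + (-3)·(285) = 104
p = 11; digits c_i = Σ_j d_{ij}·11^j, 0 ≤ d_{ij} < 11:
  c_1 = 10 = 10·11^0
  c_2 = 65 = 10·11^0 + 5·11^1
  c_3 = 13 = 2·11^0 + 1·11^1
  c_4 = 111 = 1·11^0 + 10·11^1
  c_5 = 104 = 5·11^0 + 9·11^1
Factor λ_0 = (10, 10, 2, 1, 5)
Factor λ_1 = (0, 5, 1, 10, 9)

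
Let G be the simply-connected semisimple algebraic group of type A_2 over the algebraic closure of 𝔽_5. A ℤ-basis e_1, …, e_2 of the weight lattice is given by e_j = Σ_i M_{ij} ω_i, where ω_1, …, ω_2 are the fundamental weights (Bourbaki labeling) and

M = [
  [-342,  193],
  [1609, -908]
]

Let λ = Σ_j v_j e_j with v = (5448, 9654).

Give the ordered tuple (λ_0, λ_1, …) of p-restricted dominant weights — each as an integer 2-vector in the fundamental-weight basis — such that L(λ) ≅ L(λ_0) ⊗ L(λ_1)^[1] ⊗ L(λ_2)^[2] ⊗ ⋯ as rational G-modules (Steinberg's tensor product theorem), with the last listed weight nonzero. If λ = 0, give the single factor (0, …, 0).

Converting to the ω-basis (c_i = row i of M dotted with v = (5448, 9654)):
  c_1 = -342*5448 + 193*9654 = 6
  c_2 = 1609*5448 + -908*9654 = 0
Base-5 expansion of each c_i:
  c_1 = 6 = 1·5^0 + 1·5^1
  c_2 = 0
Factor λ_0 = (1, 0)
Factor λ_1 = (1, 0)

((1, 0), (1, 0))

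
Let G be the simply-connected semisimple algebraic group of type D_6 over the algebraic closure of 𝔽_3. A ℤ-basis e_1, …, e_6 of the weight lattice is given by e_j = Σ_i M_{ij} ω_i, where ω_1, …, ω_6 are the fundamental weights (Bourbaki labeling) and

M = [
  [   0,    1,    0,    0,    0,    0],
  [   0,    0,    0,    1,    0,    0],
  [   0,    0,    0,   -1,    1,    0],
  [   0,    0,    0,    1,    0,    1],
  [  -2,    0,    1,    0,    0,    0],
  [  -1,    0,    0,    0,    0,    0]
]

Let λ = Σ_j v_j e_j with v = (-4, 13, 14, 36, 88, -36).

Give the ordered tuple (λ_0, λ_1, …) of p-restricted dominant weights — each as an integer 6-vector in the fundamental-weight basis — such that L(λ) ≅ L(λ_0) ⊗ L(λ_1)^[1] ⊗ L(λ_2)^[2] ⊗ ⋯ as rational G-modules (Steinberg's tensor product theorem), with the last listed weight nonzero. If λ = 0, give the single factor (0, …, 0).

Compute c_i = Σ_j M_{ij} v_j with v = (-4, 13, 14, 36, 88, -36):
  c_1 = 0*-4 + 1*13 + 0*14 + 0*36 + 0*88 + 0*-36 = 13
  c_2 = 0*-4 + 0*13 + 0*14 + 1*36 + 0*88 + 0*-36 = 36
  c_3 = 0*-4 + 0*13 + 0*14 + -1*36 + 1*88 + 0*-36 = 52
  c_4 = 0*-4 + 0*13 + 0*14 + 1*36 + 0*88 + 1*-36 = 0
  c_5 = -2*-4 + 0*13 + 1*14 + 0*36 + 0*88 + 0*-36 = 22
  c_6 = -1*-4 + 0*13 + 0*14 + 0*36 + 0*88 + 0*-36 = 4
Base-3 expansion of each c_i:
  c_1 = 13 = 1·3^0 + 1·3^1 + 1·3^2
  c_2 = 36 = 0·3^0 + 0·3^1 + 1·3^2 + 1·3^3
  c_3 = 52 = 1·3^0 + 2·3^1 + 2·3^2 + 1·3^3
  c_4 = 0
  c_5 = 22 = 1·3^0 + 1·3^1 + 2·3^2
  c_6 = 4 = 1·3^0 + 1·3^1
λ_0 = (1, 0, 1, 0, 1, 1)
λ_1 = (1, 0, 2, 0, 1, 1)
λ_2 = (1, 1, 2, 0, 2, 0)
λ_3 = (0, 1, 1, 0, 0, 0)

((1, 0, 1, 0, 1, 1), (1, 0, 2, 0, 1, 1), (1, 1, 2, 0, 2, 0), (0, 1, 1, 0, 0, 0))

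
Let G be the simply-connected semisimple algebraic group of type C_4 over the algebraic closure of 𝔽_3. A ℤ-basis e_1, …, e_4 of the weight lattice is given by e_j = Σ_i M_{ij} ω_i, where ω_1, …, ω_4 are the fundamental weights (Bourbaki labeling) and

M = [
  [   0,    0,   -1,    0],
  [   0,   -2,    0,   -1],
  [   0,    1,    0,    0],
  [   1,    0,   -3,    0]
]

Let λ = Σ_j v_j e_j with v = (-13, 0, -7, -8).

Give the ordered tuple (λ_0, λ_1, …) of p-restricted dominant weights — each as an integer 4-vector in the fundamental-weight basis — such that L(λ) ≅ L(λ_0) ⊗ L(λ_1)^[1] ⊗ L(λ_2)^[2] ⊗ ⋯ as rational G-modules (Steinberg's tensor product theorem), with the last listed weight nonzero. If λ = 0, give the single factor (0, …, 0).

((1, 2, 0, 2), (2, 2, 0, 2))

Converting to the ω-basis (c_i = row i of M dotted with v = (-13, 0, -7, -8)):
  c_1 = (0)·(-13) + 0·0 + (-1)·(-7) + (0)·(-8) = 7
  c_2 = (0)·(-13) + (-2)·(0) + (0)·(-7) + (-1)·(-8) = 8
  c_3 = (0)·(-13) + 1·0 + (0)·(-7) + (0)·(-8) = 0
  c_4 = (1)·(-13) + 0·0 + (-3)·(-7) + (0)·(-8) = 8
Expand coordinatewise in base 3:
  c_1 = 7 = 1·3^0 + 2·3^1
  c_2 = 8 = 2·3^0 + 2·3^1
  c_3 = 0
  c_4 = 8 = 2·3^0 + 2·3^1
λ_0 = (1, 2, 0, 2)
λ_1 = (2, 2, 0, 2)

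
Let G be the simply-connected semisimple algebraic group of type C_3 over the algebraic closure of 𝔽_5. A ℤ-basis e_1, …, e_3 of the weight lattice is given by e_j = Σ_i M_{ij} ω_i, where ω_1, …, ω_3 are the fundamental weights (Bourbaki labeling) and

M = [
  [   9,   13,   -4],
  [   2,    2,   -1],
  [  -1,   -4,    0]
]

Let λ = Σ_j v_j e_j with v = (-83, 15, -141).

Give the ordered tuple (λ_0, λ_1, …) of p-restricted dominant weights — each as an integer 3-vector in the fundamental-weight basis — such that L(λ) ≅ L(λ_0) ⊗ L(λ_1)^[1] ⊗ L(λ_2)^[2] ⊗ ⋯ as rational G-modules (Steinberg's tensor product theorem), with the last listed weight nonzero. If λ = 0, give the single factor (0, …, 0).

In the fundamental-weight basis, λ has coordinates c = M·v (v = (-83, 15, -141)):
  c_1 = (9)·(-83) + (13)·(15) + (-4)·(-141) = 12
  c_2 = (2)·(-83) + (2)·(15) + (-1)·(-141) = 5
  c_3 = (-1)·(-83) + (-4)·(15) + (0)·(-141) = 23
p = 5; digits c_i = Σ_j d_{ij}·5^j, 0 ≤ d_{ij} < 5:
  c_1 = 12 = 2·5^0 + 2·5^1
  c_2 = 5 = 0·5^0 + 1·5^1
  c_3 = 23 = 3·5^0 + 4·5^1
λ_0 = (2, 0, 3)
λ_1 = (2, 1, 4)

((2, 0, 3), (2, 1, 4))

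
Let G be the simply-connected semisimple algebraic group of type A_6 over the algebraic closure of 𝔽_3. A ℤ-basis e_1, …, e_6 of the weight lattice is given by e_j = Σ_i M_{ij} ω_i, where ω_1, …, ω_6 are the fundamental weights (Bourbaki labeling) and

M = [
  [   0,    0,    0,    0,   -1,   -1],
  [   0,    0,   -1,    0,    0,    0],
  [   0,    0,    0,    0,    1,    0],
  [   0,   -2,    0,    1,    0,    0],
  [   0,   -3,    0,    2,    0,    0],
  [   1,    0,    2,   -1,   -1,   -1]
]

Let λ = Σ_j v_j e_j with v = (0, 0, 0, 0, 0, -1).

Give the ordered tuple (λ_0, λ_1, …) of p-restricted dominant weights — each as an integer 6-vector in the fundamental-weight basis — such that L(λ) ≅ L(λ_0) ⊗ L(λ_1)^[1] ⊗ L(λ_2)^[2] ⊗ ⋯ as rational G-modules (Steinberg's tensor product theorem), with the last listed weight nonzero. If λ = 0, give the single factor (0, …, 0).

Converting to the ω-basis (c_i = row i of M dotted with v = (0, 0, 0, 0, 0, -1)):
  c_1 = 0*0 + 0*0 + 0*0 + 0*0 + -1*0 + -1*-1 = 1
  c_2 = 0*0 + 0*0 + -1*0 + 0*0 + 0*0 + 0*-1 = 0
  c_3 = 0*0 + 0*0 + 0*0 + 0*0 + 1*0 + 0*-1 = 0
  c_4 = 0*0 + -2*0 + 0*0 + 1*0 + 0*0 + 0*-1 = 0
  c_5 = 0*0 + -3*0 + 0*0 + 2*0 + 0*0 + 0*-1 = 0
  c_6 = 1*0 + 0*0 + 2*0 + -1*0 + -1*0 + -1*-1 = 1
Expand coordinatewise in base 3:
  c_1 = 1 = 1·3^0
  c_2 = 0
  c_3 = 0
  c_4 = 0
  c_5 = 0
  c_6 = 1 = 1·3^0
p-restricted factor λ_0 = (1, 0, 0, 0, 0, 1)

((1, 0, 0, 0, 0, 1),)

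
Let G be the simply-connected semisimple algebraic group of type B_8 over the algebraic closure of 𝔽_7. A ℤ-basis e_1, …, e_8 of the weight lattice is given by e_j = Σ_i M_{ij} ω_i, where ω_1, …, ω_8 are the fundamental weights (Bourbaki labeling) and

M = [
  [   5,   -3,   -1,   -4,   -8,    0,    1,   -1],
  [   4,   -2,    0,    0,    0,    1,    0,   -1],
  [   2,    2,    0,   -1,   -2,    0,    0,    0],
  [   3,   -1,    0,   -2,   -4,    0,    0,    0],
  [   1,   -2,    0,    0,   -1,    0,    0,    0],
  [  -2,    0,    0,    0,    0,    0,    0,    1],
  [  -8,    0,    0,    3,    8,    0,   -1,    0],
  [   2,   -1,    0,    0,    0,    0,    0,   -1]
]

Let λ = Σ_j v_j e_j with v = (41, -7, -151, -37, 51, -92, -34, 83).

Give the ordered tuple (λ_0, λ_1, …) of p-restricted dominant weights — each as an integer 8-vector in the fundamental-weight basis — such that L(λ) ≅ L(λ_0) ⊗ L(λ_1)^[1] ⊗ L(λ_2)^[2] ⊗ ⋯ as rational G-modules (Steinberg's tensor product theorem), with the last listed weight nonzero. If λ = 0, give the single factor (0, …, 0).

Change of basis e → ω: c = M·v where v = (41, -7, -151, -37, 51, -92, -34, 83):
  c_1 = 5·41 + (-3)·(-7) + (-1)·(-151) + (-4)·(-37) + (-8)·(51) + (0)·(-92) + (1)·(-34) + (-1)·(83) = 0
  c_2 = 4·41 + (-2)·(-7) + (0)·(-151) + (0)·(-37) + 0·51 + (1)·(-92) + (0)·(-34) + (-1)·(83) = 3
  c_3 = 2·41 + (2)·(-7) + (0)·(-151) + (-1)·(-37) + (-2)·(51) + (0)·(-92) + (0)·(-34) + 0·83 = 3
  c_4 = 3·41 + (-1)·(-7) + (0)·(-151) + (-2)·(-37) + (-4)·(51) + (0)·(-92) + (0)·(-34) + 0·83 = 0
  c_5 = 1·41 + (-2)·(-7) + (0)·(-151) + (0)·(-37) + (-1)·(51) + (0)·(-92) + (0)·(-34) + 0·83 = 4
  c_6 = (-2)·(41) + (0)·(-7) + (0)·(-151) + (0)·(-37) + 0·51 + (0)·(-92) + (0)·(-34) + 1·83 = 1
  c_7 = (-8)·(41) + (0)·(-7) + (0)·(-151) + (3)·(-37) + 8·51 + (0)·(-92) + (-1)·(-34) + 0·83 = 3
  c_8 = 2·41 + (-1)·(-7) + (0)·(-151) + (0)·(-37) + 0·51 + (0)·(-92) + (0)·(-34) + (-1)·(83) = 6
Base-7 expansion of each c_i:
  c_1 = 0
  c_2 = 3 = 3·7^0
  c_3 = 3 = 3·7^0
  c_4 = 0
  c_5 = 4 = 4·7^0
  c_6 = 1 = 1·7^0
  c_7 = 3 = 3·7^0
  c_8 = 6 = 6·7^0
Factor λ_0 = (0, 3, 3, 0, 4, 1, 3, 6)

((0, 3, 3, 0, 4, 1, 3, 6),)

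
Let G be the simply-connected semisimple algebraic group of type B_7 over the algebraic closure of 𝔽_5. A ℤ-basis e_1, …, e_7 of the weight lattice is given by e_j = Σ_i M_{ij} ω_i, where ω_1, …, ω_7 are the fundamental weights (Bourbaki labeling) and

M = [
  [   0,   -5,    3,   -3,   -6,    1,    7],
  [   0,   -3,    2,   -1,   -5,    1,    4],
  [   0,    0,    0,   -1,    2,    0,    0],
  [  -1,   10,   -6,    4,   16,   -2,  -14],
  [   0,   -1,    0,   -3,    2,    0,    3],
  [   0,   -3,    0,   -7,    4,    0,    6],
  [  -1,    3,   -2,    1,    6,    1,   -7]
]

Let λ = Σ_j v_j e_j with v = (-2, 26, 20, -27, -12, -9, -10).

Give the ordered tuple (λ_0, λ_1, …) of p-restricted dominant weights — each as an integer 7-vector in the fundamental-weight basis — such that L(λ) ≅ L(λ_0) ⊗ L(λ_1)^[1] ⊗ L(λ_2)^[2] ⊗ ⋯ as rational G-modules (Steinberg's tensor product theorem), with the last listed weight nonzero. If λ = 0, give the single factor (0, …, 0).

((4, 0, 3, 0, 1, 3, 2),)

In the fundamental-weight basis, λ has coordinates c = M·v (v = (-2, 26, 20, -27, -12, -9, -10)):
  c_1 = (0)·(-2) + (-5)·(26) + 3·20 + (-3)·(-27) + (-6)·(-12) + (1)·(-9) + (7)·(-10) = 4
  c_2 = (0)·(-2) + (-3)·(26) + 2·20 + (-1)·(-27) + (-5)·(-12) + (1)·(-9) + (4)·(-10) = 0
  c_3 = (0)·(-2) + 0·26 + 0·20 + (-1)·(-27) + (2)·(-12) + (0)·(-9) + (0)·(-10) = 3
  c_4 = (-1)·(-2) + 10·26 + (-6)·(20) + (4)·(-27) + (16)·(-12) + (-2)·(-9) + (-14)·(-10) = 0
  c_5 = (0)·(-2) + (-1)·(26) + 0·20 + (-3)·(-27) + (2)·(-12) + (0)·(-9) + (3)·(-10) = 1
  c_6 = (0)·(-2) + (-3)·(26) + 0·20 + (-7)·(-27) + (4)·(-12) + (0)·(-9) + (6)·(-10) = 3
  c_7 = (-1)·(-2) + 3·26 + (-2)·(20) + (1)·(-27) + (6)·(-12) + (1)·(-9) + (-7)·(-10) = 2
Base-5 expansion of each c_i:
  c_1 = 4 = 4·5^0
  c_2 = 0
  c_3 = 3 = 3·5^0
  c_4 = 0
  c_5 = 1 = 1·5^0
  c_6 = 3 = 3·5^0
  c_7 = 2 = 2·5^0
λ_0 = (4, 0, 3, 0, 1, 3, 2)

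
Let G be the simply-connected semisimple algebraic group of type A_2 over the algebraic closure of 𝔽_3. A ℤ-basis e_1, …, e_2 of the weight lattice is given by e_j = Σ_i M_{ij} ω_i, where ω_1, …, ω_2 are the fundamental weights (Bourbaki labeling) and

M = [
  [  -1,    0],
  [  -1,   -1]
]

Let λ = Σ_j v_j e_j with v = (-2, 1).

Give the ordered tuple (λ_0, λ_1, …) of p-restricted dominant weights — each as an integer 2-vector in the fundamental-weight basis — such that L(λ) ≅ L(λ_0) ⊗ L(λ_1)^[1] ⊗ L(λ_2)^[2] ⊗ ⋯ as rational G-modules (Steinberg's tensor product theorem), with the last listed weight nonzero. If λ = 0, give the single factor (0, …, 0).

((2, 1),)

In the fundamental-weight basis, λ has coordinates c = M·v (v = (-2, 1)):
  c_1 = (-1)·(-2) + (0)·(1) = 2
  c_2 = (-1)·(-2) + (-1)·(1) = 1
p = 3; digits c_i = Σ_j d_{ij}·3^j, 0 ≤ d_{ij} < 3:
  c_1 = 2 = 2·3^0
  c_2 = 1 = 1·3^0
Factor λ_0 = (2, 1)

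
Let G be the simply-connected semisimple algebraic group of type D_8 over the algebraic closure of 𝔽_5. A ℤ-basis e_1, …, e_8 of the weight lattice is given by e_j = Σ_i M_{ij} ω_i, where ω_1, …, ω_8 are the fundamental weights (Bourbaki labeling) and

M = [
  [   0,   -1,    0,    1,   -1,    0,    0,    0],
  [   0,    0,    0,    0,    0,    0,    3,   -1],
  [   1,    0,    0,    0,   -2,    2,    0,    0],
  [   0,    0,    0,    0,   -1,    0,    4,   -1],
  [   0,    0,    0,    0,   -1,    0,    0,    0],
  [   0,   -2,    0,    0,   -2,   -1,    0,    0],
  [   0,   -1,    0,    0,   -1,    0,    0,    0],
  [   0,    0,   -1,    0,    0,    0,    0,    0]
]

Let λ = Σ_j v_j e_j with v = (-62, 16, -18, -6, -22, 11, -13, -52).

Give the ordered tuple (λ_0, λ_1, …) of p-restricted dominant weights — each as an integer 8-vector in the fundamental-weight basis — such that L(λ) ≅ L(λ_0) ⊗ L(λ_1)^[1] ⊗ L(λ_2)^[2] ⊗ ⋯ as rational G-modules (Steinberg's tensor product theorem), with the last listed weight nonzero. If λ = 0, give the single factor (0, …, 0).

Change of basis e → ω: c = M·v where v = (-62, 16, -18, -6, -22, 11, -13, -52):
  c_1 = (0)·(-62) + (-1)·(16) + (0)·(-18) + (1)·(-6) + (-1)·(-22) + 0·11 + (0)·(-13) + (0)·(-52) = 0
  c_2 = (0)·(-62) + 0·16 + (0)·(-18) + (0)·(-6) + (0)·(-22) + 0·11 + (3)·(-13) + (-1)·(-52) = 13
  c_3 = (1)·(-62) + 0·16 + (0)·(-18) + (0)·(-6) + (-2)·(-22) + 2·11 + (0)·(-13) + (0)·(-52) = 4
  c_4 = (0)·(-62) + 0·16 + (0)·(-18) + (0)·(-6) + (-1)·(-22) + 0·11 + (4)·(-13) + (-1)·(-52) = 22
  c_5 = (0)·(-62) + 0·16 + (0)·(-18) + (0)·(-6) + (-1)·(-22) + 0·11 + (0)·(-13) + (0)·(-52) = 22
  c_6 = (0)·(-62) + (-2)·(16) + (0)·(-18) + (0)·(-6) + (-2)·(-22) + (-1)·(11) + (0)·(-13) + (0)·(-52) = 1
  c_7 = (0)·(-62) + (-1)·(16) + (0)·(-18) + (0)·(-6) + (-1)·(-22) + 0·11 + (0)·(-13) + (0)·(-52) = 6
  c_8 = (0)·(-62) + 0·16 + (-1)·(-18) + (0)·(-6) + (0)·(-22) + 0·11 + (0)·(-13) + (0)·(-52) = 18
p = 5; digits c_i = Σ_j d_{ij}·5^j, 0 ≤ d_{ij} < 5:
  c_1 = 0
  c_2 = 13 = 3·5^0 + 2·5^1
  c_3 = 4 = 4·5^0
  c_4 = 22 = 2·5^0 + 4·5^1
  c_5 = 22 = 2·5^0 + 4·5^1
  c_6 = 1 = 1·5^0
  c_7 = 6 = 1·5^0 + 1·5^1
  c_8 = 18 = 3·5^0 + 3·5^1
p-restricted factor λ_0 = (0, 3, 4, 2, 2, 1, 1, 3)
p-restricted factor λ_1 = (0, 2, 0, 4, 4, 0, 1, 3)

((0, 3, 4, 2, 2, 1, 1, 3), (0, 2, 0, 4, 4, 0, 1, 3))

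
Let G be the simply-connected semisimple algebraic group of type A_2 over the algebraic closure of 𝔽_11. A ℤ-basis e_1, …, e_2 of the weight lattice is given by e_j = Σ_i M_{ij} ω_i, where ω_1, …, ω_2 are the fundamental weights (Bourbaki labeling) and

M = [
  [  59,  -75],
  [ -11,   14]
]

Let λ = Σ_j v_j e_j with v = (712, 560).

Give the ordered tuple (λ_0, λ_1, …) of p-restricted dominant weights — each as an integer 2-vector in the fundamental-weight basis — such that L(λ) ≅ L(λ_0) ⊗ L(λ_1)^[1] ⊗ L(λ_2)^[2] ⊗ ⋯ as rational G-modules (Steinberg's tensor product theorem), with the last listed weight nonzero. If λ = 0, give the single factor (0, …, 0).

In the fundamental-weight basis, λ has coordinates c = M·v (v = (712, 560)):
  c_1 = 59*712 + -75*560 = 8
  c_2 = -11*712 + 14*560 = 8
Writing each c_i in base p = 11:
  c_1 = 8 = 8·11^0
  c_2 = 8 = 8·11^0
λ_0 = (8, 8)

((8, 8),)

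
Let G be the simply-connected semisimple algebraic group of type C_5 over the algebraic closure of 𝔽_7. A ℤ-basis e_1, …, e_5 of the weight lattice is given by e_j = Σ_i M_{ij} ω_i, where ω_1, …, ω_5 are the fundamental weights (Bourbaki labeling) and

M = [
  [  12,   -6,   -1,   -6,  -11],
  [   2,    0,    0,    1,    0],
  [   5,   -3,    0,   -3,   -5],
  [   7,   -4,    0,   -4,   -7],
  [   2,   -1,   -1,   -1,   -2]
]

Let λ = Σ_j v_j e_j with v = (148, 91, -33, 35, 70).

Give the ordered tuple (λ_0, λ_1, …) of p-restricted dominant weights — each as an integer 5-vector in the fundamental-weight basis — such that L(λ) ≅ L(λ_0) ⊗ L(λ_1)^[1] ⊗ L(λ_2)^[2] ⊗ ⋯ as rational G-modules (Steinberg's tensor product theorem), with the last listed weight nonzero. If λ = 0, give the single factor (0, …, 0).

In the fundamental-weight basis, λ has coordinates c = M·v (v = (148, 91, -33, 35, 70)):
  c_1 = 12*148 + -6*91 + -1*-33 + -6*35 + -11*70 = 283
  c_2 = 2*148 + 0*91 + 0*-33 + 1*35 + 0*70 = 331
  c_3 = 5*148 + -3*91 + 0*-33 + -3*35 + -5*70 = 12
  c_4 = 7*148 + -4*91 + 0*-33 + -4*35 + -7*70 = 42
  c_5 = 2*148 + -1*91 + -1*-33 + -1*35 + -2*70 = 63
p = 7; digits c_i = Σ_j d_{ij}·7^j, 0 ≤ d_{ij} < 7:
  c_1 = 283 = 3·7^0 + 5·7^1 + 5·7^2
  c_2 = 331 = 2·7^0 + 5·7^1 + 6·7^2
  c_3 = 12 = 5·7^0 + 1·7^1
  c_4 = 42 = 0·7^0 + 6·7^1
  c_5 = 63 = 0·7^0 + 2·7^1 + 1·7^2
p-restricted factor λ_0 = (3, 2, 5, 0, 0)
p-restricted factor λ_1 = (5, 5, 1, 6, 2)
p-restricted factor λ_2 = (5, 6, 0, 0, 1)

((3, 2, 5, 0, 0), (5, 5, 1, 6, 2), (5, 6, 0, 0, 1))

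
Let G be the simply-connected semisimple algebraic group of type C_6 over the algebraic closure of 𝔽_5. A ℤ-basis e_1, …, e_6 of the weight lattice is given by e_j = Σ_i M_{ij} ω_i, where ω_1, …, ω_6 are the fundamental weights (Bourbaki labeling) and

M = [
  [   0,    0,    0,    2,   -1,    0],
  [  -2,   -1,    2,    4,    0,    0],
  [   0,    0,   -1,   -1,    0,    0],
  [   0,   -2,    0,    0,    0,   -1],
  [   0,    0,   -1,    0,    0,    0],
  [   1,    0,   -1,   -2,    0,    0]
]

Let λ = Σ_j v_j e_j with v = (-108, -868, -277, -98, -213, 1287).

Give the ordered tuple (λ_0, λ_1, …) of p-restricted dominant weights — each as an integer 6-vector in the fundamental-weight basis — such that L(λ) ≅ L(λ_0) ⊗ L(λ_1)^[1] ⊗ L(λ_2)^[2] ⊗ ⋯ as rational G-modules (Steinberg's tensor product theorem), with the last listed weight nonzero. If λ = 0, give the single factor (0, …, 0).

Converting to the ω-basis (c_i = row i of M dotted with v = (-108, -868, -277, -98, -213, 1287)):
  c_1 = (0)·(-108) + (0)·(-868) + (0)·(-277) + (2)·(-98) + (-1)·(-213) + 0·1287 = 17
  c_2 = (-2)·(-108) + (-1)·(-868) + (2)·(-277) + (4)·(-98) + (0)·(-213) + 0·1287 = 138
  c_3 = (0)·(-108) + (0)·(-868) + (-1)·(-277) + (-1)·(-98) + (0)·(-213) + 0·1287 = 375
  c_4 = (0)·(-108) + (-2)·(-868) + (0)·(-277) + (0)·(-98) + (0)·(-213) + (-1)·(1287) = 449
  c_5 = (0)·(-108) + (0)·(-868) + (-1)·(-277) + (0)·(-98) + (0)·(-213) + 0·1287 = 277
  c_6 = (1)·(-108) + (0)·(-868) + (-1)·(-277) + (-2)·(-98) + (0)·(-213) + 0·1287 = 365
p = 5; digits c_i = Σ_j d_{ij}·5^j, 0 ≤ d_{ij} < 5:
  c_1 = 17 = 2·5^0 + 3·5^1
  c_2 = 138 = 3·5^0 + 2·5^1 + 0·5^2 + 1·5^3
  c_3 = 375 = 0·5^0 + 0·5^1 + 0·5^2 + 3·5^3
  c_4 = 449 = 4·5^0 + 4·5^1 + 2·5^2 + 3·5^3
  c_5 = 277 = 2·5^0 + 0·5^1 + 1·5^2 + 2·5^3
  c_6 = 365 = 0·5^0 + 3·5^1 + 4·5^2 + 2·5^3
Factor λ_0 = (2, 3, 0, 4, 2, 0)
Factor λ_1 = (3, 2, 0, 4, 0, 3)
Factor λ_2 = (0, 0, 0, 2, 1, 4)
Factor λ_3 = (0, 1, 3, 3, 2, 2)

((2, 3, 0, 4, 2, 0), (3, 2, 0, 4, 0, 3), (0, 0, 0, 2, 1, 4), (0, 1, 3, 3, 2, 2))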